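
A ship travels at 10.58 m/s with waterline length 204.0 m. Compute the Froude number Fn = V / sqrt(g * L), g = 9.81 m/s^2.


Formula: Fn = V / sqrt(g * L)
Step 1 — g * L = 9.81 * 204.0 = 2001.24
Step 2 — sqrt(g * L) = sqrt(2001.24) = 44.735221
Step 3 — Fn = 10.58 / 44.735221 ≈ 0.23650 (5 s.f.)

0.23650


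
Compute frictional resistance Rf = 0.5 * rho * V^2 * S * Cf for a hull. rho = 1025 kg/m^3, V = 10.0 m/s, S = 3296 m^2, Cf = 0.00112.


Formula: Rf = 0.5 * rho * V^2 * S * Cf
Step 1 — V^2 = 10.0^2 = 100.0
Step 2 — 0.5 * rho * V^2 = 0.5 * 1025 * 100.0 = 51250.0
Step 3 — Rf = 51250.0 * 3296 * 0.00112 ≈ 189190 N (5 s.f.)

189190 N


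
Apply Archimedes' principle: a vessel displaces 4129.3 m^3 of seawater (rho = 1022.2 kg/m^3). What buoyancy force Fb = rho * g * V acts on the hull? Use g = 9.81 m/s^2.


Formula: Fb = rho * g * V
Substituting: Fb = 1022.2 * 9.81 * 4129.3
Intermediate: 1022.2 * 9.81 = 10027.782
Result: Fb = 10027.782 * 4129.3 ≈ 41408000 N (5 s.f.)

41408000 N


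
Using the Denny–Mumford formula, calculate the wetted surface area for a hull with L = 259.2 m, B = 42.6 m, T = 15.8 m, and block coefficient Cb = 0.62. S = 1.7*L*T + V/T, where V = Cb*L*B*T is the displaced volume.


Formula: S = 1.7*L*T + V/T with V = Cb*L*B*T, i.e. S = L * (1.7*T + Cb*B)
Step 1 — 1.7*T = 1.7 * 15.8 = 26.86 m
Step 2 — Cb*B = 0.62 * 42.6 = 26.412 m
Step 3 — 1.7*T + Cb*B = 26.86 + 26.412 = 53.272 m
Step 4 — S = 259.2 * 53.272 ≈ 13808 m^2 (5 s.f.)

13808 m^2


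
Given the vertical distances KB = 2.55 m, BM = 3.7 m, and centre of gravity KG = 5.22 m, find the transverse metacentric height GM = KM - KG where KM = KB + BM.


Formula: GM = KB + BM - KG
Step 1 — KM = KB + BM = 2.55 + 3.7 = 6.25 m
Step 2 — GM = KM - KG = 6.25 - 5.22 = 1.03 m

1.03 m


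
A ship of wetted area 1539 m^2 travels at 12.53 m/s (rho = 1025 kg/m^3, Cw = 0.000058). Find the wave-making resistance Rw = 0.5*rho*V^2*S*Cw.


Formula: Rw = 0.5 * rho * V^2 * S * Cw
Step 1 — V^2 = 12.53^2 = 157.0009
Step 2 — 0.5 * rho * V^2 = 0.5 * 1025 * 157.0009 = 80462.96125
Step 3 — Rw = 80462.96125 * 1539 * 0.000058 ≈ 7182.3 N (5 s.f.)

7182.3 N


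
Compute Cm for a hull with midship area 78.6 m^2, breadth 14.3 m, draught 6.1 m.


Formula: Cm = Am / (B * T)
Step 1 — B * T = 14.3 * 6.1 = 87.23 m^2
Step 2 — Cm = 78.6 / 87.23 ≈ 0.90107 (5 s.f.)

0.90107


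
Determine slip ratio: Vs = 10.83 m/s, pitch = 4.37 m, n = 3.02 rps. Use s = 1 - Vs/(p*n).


Formula: s = 1 - Vs / (p * n)
Step 1 — p * n = 4.37 * 3.02 = 13.1974
Step 2 — Vs / (p*n) = 10.83 / 13.1974 = 0.820616 (6 d.p.)
Step 3 — s = 1 - 0.820616 = 0.179384

0.179384


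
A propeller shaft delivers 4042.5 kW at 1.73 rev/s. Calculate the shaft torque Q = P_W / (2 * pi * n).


Formula: Q = P_W / (2 * pi * n)
Step 1 — P_W = 4042.5 kW * 1000 = 4042500.0 W
Step 2 — 2 * pi * n = 2 * pi * 1.73 = 10.869911
Step 3 — Q = 4042500.0 / 10.869911 ≈ 371900 N·m (5 s.f.)

371900 N·m


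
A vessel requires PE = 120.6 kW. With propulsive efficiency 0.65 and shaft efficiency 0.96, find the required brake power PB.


Formula: PB = PE / (eta_D * eta_S)
Step 1 — combined efficiency = eta_D * eta_S = 0.65 * 0.96 = 0.624
Step 2 — PB = 120.6 / 0.624 ≈ 193.27 kW (5 s.f.)

193.27 kW


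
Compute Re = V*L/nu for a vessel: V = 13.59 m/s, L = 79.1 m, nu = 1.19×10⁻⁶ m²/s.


Formula: Re = V * L / nu
Step 1 — V * L = 13.59 * 79.1 = 1074.969 m^2/s
Step 2 — Re = 1074.969 / 1.19e-6 = 9.03e+08

9.03e+08


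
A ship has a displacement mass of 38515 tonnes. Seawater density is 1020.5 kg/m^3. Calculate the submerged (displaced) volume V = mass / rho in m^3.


Formula: V = mass / rho
Step 1 — convert tonnes to kg: 38515 t * 1000 = 38515000 kg
Step 2 — V = 38515000 / 1020.5 ≈ 37741 m^3 (5 s.f.)

37741 m^3


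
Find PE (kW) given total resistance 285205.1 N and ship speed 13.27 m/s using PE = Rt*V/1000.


Formula: PE = Rt * V / 1000 (kW)
Step 1 — PE (W) = 285205.1 * 13.27 = 3784671.677 W
Step 2 — PE (kW) = 3784671.677 / 1000 ≈ 3784.7 kW (5 s.f.)

3784.7 kW


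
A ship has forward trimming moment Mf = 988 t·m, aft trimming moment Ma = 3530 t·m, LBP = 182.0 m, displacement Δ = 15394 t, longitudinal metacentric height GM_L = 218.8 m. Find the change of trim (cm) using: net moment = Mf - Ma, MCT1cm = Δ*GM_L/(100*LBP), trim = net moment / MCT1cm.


Formula: net trimming moment = Mf - Ma; MCT1cm = Δ*GM_L/(100*LBP); trim = net moment / MCT1cm
Step 1 — net trimming moment = 988 - 3530 = -2542 t·m
Step 2 — MCT1cm = 15394 * 218.8 / (100 * 182.0) = 185.0663 t·m/cm
Step 3 — trim = -2542 / 185.0663 ≈ -13.736 cm (5 s.f.)

-13.736 cm


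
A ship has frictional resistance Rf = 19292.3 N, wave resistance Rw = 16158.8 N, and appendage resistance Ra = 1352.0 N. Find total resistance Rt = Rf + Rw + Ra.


Formula: Rt = Rf + Rw + Ra
Substituting: Rt = 19292.3 + 16158.8 + 1352.0
Result: Rt = 36803.1 N

36803.1 N


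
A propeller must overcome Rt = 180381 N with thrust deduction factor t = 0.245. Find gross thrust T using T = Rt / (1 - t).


Formula: T = Rt / (1 - t)
Step 1 — (1 - t) = 1 - 0.245 = 0.755
Step 2 — T = 180381 / 0.755 ≈ 238920 N (5 s.f.)

238920 N


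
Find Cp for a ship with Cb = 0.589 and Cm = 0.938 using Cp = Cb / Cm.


Formula: Cp = Cb / Cm
Substituting: Cp = 0.589 / 0.938
Result: Cp ≈ 0.62793 (5 s.f.)

0.62793


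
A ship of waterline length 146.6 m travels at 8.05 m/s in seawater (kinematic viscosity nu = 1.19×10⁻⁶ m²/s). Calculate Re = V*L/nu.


Formula: Re = V * L / nu
Step 1 — V * L = 8.05 * 146.6 = 1180.13 m^2/s
Step 2 — Re = 1180.13 / 1.19e-6 = 9.92e+08

9.92e+08


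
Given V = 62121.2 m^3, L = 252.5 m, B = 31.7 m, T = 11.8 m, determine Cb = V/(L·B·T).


Formula: Cb = V / (L * B * T)
Step 1 — L * B * T = 252.5 * 31.7 * 11.8 = 94450.15 m^3
Step 2 — Cb = 62121.2 / 94450.15 ≈ 0.65771 (5 s.f.)

0.65771


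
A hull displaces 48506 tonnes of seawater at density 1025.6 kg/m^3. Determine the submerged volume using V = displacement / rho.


Formula: V = mass / rho
Step 1 — convert tonnes to kg: 48506 t * 1000 = 48506000 kg
Step 2 — V = 48506000 / 1025.6 ≈ 47295 m^3 (5 s.f.)

47295 m^3


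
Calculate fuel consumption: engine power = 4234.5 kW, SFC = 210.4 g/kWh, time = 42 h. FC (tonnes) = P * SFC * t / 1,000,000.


Formula: FC (tonnes) = P * SFC * t / 1,000,000
Step 1 — P * SFC * t = 4234.5 * 210.4 * 42 = 37419429.6 g
Step 2 — FC (tonnes) = 37419429.6 / 1,000,000 ≈ 37.419 tonnes (5 s.f.)

37.419 tonnes


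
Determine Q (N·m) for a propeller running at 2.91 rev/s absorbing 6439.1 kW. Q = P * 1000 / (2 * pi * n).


Formula: Q = P_W / (2 * pi * n)
Step 1 — P_W = 6439.1 kW * 1000 = 6439100.0 W
Step 2 — 2 * pi * n = 2 * pi * 2.91 = 18.284069
Step 3 — Q = 6439100.0 / 18.284069 ≈ 352170 N·m (5 s.f.)

352170 N·m


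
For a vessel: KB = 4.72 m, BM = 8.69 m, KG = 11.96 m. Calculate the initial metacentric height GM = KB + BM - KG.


Formula: GM = KB + BM - KG
Step 1 — KM = KB + BM = 4.72 + 8.69 = 13.41 m
Step 2 — GM = KM - KG = 13.41 - 11.96 = 1.45 m

1.45 m


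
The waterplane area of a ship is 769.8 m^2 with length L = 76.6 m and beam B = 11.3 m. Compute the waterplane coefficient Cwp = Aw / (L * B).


Formula: Cwp = Aw / (L * B)
Step 1 — L * B = 76.6 * 11.3 = 865.58 m^2
Step 2 — Cwp = 769.8 / 865.58 ≈ 0.88935 (5 s.f.)

0.88935


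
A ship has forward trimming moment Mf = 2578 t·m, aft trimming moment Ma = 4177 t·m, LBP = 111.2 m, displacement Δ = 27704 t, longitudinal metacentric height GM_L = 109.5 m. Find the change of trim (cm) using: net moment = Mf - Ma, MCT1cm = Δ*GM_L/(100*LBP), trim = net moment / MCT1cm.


Formula: net trimming moment = Mf - Ma; MCT1cm = Δ*GM_L/(100*LBP); trim = net moment / MCT1cm
Step 1 — net trimming moment = 2578 - 4177 = -1599 t·m
Step 2 — MCT1cm = 27704 * 109.5 / (100 * 111.2) = 272.8047 t·m/cm
Step 3 — trim = -1599 / 272.8047 ≈ -5.8613 cm (5 s.f.)

-5.8613 cm


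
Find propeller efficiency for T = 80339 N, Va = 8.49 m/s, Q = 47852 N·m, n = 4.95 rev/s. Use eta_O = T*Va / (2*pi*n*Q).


Formula: eta = T * Va / (2 * pi * n * Q)
Step 1 — numerator = T * Va = 80339 * 8.49 = 682078.11
Step 2 — 2 * pi * n = 2 * pi * 4.95 = 31.101767
Step 3 — denominator = 31.101767 * 47852 = 1488281.75
Step 4 — eta = 682078.11 / 1488281.75 ≈ 0.45830 (5 s.f.)

0.45830


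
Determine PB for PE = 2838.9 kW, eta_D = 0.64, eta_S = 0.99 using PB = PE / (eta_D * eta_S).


Formula: PB = PE / (eta_D * eta_S)
Step 1 — combined efficiency = eta_D * eta_S = 0.64 * 0.99 = 0.6336
Step 2 — PB = 2838.9 / 0.6336 ≈ 4480.6 kW (5 s.f.)

4480.6 kW


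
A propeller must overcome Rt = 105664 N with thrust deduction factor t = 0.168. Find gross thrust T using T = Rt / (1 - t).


Formula: T = Rt / (1 - t)
Step 1 — (1 - t) = 1 - 0.168 = 0.832
Step 2 — T = 105664 / 0.832 ≈ 127000 N (5 s.f.)

127000 N


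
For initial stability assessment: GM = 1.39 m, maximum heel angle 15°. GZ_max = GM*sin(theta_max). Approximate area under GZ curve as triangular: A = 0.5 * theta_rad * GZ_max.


Formula: GZ_max = GM * sin(theta); Area = 0.5 * theta_rad * GZ_max
Step 1 — GZ_max = 1.39 * sin(15°) = 1.39 * 0.258819 = 0.359758 m
Step 2 — theta_rad = 15 * pi/180 = 0.261799 rad
Step 3 — Area = 0.5 * 0.261799 * 0.359758 ≈ 0.047092 m·rad (5 s.f.)

0.047092 m·rad


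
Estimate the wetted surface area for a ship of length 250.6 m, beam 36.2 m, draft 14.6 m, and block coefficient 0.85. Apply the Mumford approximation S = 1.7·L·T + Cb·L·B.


Formula: S = 1.7*L*T + V/T with V = Cb*L*B*T, i.e. S = L * (1.7*T + Cb*B)
Step 1 — 1.7*T = 1.7 * 14.6 = 24.82 m
Step 2 — Cb*B = 0.85 * 36.2 = 30.77 m
Step 3 — 1.7*T + Cb*B = 24.82 + 30.77 = 55.59 m
Step 4 — S = 250.6 * 55.59 ≈ 13931 m^2 (5 s.f.)

13931 m^2


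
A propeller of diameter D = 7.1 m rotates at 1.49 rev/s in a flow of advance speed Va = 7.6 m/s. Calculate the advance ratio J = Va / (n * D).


Formula: J = Va / (n * D)
Step 1 — n * D = 1.49 * 7.1 = 10.579
Step 2 — J = 7.6 / 10.579 ≈ 0.71840 (5 s.f.)

0.71840


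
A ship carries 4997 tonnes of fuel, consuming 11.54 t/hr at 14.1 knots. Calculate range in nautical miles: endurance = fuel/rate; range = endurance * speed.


Formula: endurance = fuel / rate; range = endurance * speed
Step 1 — endurance = 4997 / 11.54 = 433.0156 hours
Step 2 — range = 433.0156 * 14.1 ≈ 6105.5 nautical miles (5 s.f.)

6105.5 NM


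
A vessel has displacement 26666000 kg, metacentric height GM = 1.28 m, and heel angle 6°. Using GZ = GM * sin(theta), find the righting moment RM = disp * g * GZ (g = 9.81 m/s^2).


Formula: GZ = GM * sin(theta); RM = disp * g * GZ
Step 1 — GZ = 1.28 * sin(6°) = 1.28 * 0.104528 = 0.133796 m
Step 2 — RM = 26666000 * 9.81 * 0.133796 ≈ 35000000 N·m (5 s.f.)

35000000 N·m


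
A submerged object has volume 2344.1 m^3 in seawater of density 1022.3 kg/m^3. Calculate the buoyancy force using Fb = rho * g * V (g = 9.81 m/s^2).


Formula: Fb = rho * g * V
Substituting: Fb = 1022.3 * 9.81 * 2344.1
Intermediate: 1022.3 * 9.81 = 10028.763
Result: Fb = 10028.763 * 2344.1 ≈ 23508000 N (5 s.f.)

23508000 N


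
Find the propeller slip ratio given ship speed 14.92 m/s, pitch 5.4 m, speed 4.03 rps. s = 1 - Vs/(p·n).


Formula: s = 1 - Vs / (p * n)
Step 1 — p * n = 5.4 * 4.03 = 21.762
Step 2 — Vs / (p*n) = 14.92 / 21.762 = 0.685599 (6 d.p.)
Step 3 — s = 1 - 0.685599 = 0.314401

0.314401


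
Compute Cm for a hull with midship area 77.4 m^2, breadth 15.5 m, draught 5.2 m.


Formula: Cm = Am / (B * T)
Step 1 — B * T = 15.5 * 5.2 = 80.6 m^2
Step 2 — Cm = 77.4 / 80.6 ≈ 0.96030 (5 s.f.)

0.96030


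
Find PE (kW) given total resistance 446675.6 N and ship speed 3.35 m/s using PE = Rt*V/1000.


Formula: PE = Rt * V / 1000 (kW)
Step 1 — PE (W) = 446675.6 * 3.35 = 1496363.26 W
Step 2 — PE (kW) = 1496363.26 / 1000 ≈ 1496.4 kW (5 s.f.)

1496.4 kW


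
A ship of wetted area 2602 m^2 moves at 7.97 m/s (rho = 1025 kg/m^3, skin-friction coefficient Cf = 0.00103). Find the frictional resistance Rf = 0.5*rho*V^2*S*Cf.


Formula: Rf = 0.5 * rho * V^2 * S * Cf
Step 1 — V^2 = 7.97^2 = 63.5209
Step 2 — 0.5 * rho * V^2 = 0.5 * 1025 * 63.5209 = 32554.46125
Step 3 — Rf = 32554.46125 * 2602 * 0.00103 ≈ 87248 N (5 s.f.)

87248 N


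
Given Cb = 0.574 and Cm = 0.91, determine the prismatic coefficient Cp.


Formula: Cp = Cb / Cm
Substituting: Cp = 0.574 / 0.91
Result: Cp ≈ 0.63077 (5 s.f.)

0.63077


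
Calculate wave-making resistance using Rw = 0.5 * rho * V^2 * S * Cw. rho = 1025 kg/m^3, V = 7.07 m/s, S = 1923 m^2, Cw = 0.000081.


Formula: Rw = 0.5 * rho * V^2 * S * Cw
Step 1 — V^2 = 7.07^2 = 49.9849
Step 2 — 0.5 * rho * V^2 = 0.5 * 1025 * 49.9849 = 25617.26125
Step 3 — Rw = 25617.26125 * 1923 * 0.000081 ≈ 3990.2 N (5 s.f.)

3990.2 N


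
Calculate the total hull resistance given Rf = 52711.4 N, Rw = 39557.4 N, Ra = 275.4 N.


Formula: Rt = Rf + Rw + Ra
Substituting: Rt = 52711.4 + 39557.4 + 275.4
Result: Rt = 92544.2 N

92544.2 N


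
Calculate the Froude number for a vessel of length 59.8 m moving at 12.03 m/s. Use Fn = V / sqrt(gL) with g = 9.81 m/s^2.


Formula: Fn = V / sqrt(g * L)
Step 1 — g * L = 9.81 * 59.8 = 586.638
Step 2 — sqrt(g * L) = sqrt(586.638) = 24.220611
Step 3 — Fn = 12.03 / 24.220611 ≈ 0.49668 (5 s.f.)

0.49668


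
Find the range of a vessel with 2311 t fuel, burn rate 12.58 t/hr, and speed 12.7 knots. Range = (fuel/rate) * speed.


Formula: endurance = fuel / rate; range = endurance * speed
Step 1 — endurance = 2311 / 12.58 = 183.7043 hours
Step 2 — range = 183.7043 * 12.7 ≈ 2333.0 nautical miles (5 s.f.)

2333.0 NM


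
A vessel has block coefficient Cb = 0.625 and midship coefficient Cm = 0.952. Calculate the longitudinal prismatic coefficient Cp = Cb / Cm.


Formula: Cp = Cb / Cm
Substituting: Cp = 0.625 / 0.952
Result: Cp ≈ 0.65651 (5 s.f.)

0.65651


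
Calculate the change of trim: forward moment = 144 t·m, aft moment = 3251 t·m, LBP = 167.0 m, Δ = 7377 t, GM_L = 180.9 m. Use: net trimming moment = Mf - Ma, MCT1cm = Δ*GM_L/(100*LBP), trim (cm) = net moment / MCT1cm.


Formula: net trimming moment = Mf - Ma; MCT1cm = Δ*GM_L/(100*LBP); trim = net moment / MCT1cm
Step 1 — net trimming moment = 144 - 3251 = -3107 t·m
Step 2 — MCT1cm = 7377 * 180.9 / (100 * 167.0) = 79.9101 t·m/cm
Step 3 — trim = -3107 / 79.9101 ≈ -38.881 cm (5 s.f.)

-38.881 cm


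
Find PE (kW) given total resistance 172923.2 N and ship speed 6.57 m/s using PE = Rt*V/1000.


Formula: PE = Rt * V / 1000 (kW)
Step 1 — PE (W) = 172923.2 * 6.57 = 1136105.424 W
Step 2 — PE (kW) = 1136105.424 / 1000 ≈ 1136.1 kW (5 s.f.)

1136.1 kW


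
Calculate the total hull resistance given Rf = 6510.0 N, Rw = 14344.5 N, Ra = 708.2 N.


Formula: Rt = Rf + Rw + Ra
Substituting: Rt = 6510.0 + 14344.5 + 708.2
Result: Rt = 21562.7 N

21562.7 N


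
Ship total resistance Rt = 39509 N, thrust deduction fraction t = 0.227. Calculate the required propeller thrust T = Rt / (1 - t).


Formula: T = Rt / (1 - t)
Step 1 — (1 - t) = 1 - 0.227 = 0.773
Step 2 — T = 39509 / 0.773 ≈ 51111 N (5 s.f.)

51111 N


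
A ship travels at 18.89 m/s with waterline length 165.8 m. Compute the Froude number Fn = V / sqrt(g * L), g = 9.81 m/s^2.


Formula: Fn = V / sqrt(g * L)
Step 1 — g * L = 9.81 * 165.8 = 1626.498
Step 2 — sqrt(g * L) = sqrt(1626.498) = 40.329865
Step 3 — Fn = 18.89 / 40.329865 ≈ 0.46839 (5 s.f.)

0.46839


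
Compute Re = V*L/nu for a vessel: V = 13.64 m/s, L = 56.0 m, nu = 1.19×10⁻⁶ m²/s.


Formula: Re = V * L / nu
Step 1 — V * L = 13.64 * 56.0 = 763.84 m^2/s
Step 2 — Re = 763.84 / 1.19e-6 = 6.42e+08

6.42e+08


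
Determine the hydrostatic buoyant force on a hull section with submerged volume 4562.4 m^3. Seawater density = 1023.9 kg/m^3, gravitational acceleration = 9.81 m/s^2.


Formula: Fb = rho * g * V
Substituting: Fb = 1023.9 * 9.81 * 4562.4
Intermediate: 1023.9 * 9.81 = 10044.459
Result: Fb = 10044.459 * 4562.4 ≈ 45827000 N (5 s.f.)

45827000 N


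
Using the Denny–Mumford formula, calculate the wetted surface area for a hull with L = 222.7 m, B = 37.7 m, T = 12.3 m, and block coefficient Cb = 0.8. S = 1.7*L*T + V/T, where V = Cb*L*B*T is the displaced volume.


Formula: S = 1.7*L*T + V/T with V = Cb*L*B*T, i.e. S = L * (1.7*T + Cb*B)
Step 1 — 1.7*T = 1.7 * 12.3 = 20.91 m
Step 2 — Cb*B = 0.8 * 37.7 = 30.16 m
Step 3 — 1.7*T + Cb*B = 20.91 + 30.16 = 51.07 m
Step 4 — S = 222.7 * 51.07 ≈ 11373 m^2 (5 s.f.)

11373 m^2


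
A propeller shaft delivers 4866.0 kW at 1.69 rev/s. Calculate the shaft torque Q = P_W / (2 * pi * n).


Formula: Q = P_W / (2 * pi * n)
Step 1 — P_W = 4866.0 kW * 1000 = 4866000.0 W
Step 2 — 2 * pi * n = 2 * pi * 1.69 = 10.618583
Step 3 — Q = 4866000.0 / 10.618583 ≈ 458250 N·m (5 s.f.)

458250 N·m


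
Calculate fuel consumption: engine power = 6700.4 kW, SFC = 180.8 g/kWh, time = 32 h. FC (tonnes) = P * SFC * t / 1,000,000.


Formula: FC (tonnes) = P * SFC * t / 1,000,000
Step 1 — P * SFC * t = 6700.4 * 180.8 * 32 = 38765834.24 g
Step 2 — FC (tonnes) = 38765834.24 / 1,000,000 ≈ 38.766 tonnes (5 s.f.)

38.766 tonnes


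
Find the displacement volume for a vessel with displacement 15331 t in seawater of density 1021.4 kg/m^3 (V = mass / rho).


Formula: V = mass / rho
Step 1 — convert tonnes to kg: 15331 t * 1000 = 15331000 kg
Step 2 — V = 15331000 / 1021.4 ≈ 15010 m^3 (5 s.f.)

15010 m^3


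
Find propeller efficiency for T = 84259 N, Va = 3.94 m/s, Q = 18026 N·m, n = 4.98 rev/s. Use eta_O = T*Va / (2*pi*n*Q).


Formula: eta = T * Va / (2 * pi * n * Q)
Step 1 — numerator = T * Va = 84259 * 3.94 = 331980.46
Step 2 — 2 * pi * n = 2 * pi * 4.98 = 31.290263
Step 3 — denominator = 31.290263 * 18026 = 564038.28
Step 4 — eta = 331980.46 / 564038.28 ≈ 0.58858 (5 s.f.)

0.58858


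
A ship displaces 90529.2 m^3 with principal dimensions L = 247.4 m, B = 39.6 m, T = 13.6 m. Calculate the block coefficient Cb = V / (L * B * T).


Formula: Cb = V / (L * B * T)
Step 1 — L * B * T = 247.4 * 39.6 * 13.6 = 133239.744 m^3
Step 2 — Cb = 90529.2 / 133239.744 ≈ 0.67945 (5 s.f.)

0.67945


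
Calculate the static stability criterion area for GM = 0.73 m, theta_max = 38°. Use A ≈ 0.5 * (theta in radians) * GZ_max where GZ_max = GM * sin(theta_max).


Formula: GZ_max = GM * sin(theta); Area = 0.5 * theta_rad * GZ_max
Step 1 — GZ_max = 0.73 * sin(38°) = 0.73 * 0.615661 = 0.449433 m
Step 2 — theta_rad = 38 * pi/180 = 0.663225 rad
Step 3 — Area = 0.5 * 0.663225 * 0.449433 ≈ 0.14904 m·rad (5 s.f.)

0.14904 m·rad


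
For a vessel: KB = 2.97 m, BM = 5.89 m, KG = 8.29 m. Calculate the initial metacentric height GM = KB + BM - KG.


Formula: GM = KB + BM - KG
Step 1 — KM = KB + BM = 2.97 + 5.89 = 8.86 m
Step 2 — GM = KM - KG = 8.86 - 8.29 = 0.57 m

0.57 m


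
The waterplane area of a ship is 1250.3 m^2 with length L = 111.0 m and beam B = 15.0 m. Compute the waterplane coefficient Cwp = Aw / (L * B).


Formula: Cwp = Aw / (L * B)
Step 1 — L * B = 111.0 * 15.0 = 1665.0 m^2
Step 2 — Cwp = 1250.3 / 1665.0 ≈ 0.75093 (5 s.f.)

0.75093


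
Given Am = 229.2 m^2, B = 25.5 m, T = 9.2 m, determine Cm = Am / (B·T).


Formula: Cm = Am / (B * T)
Step 1 — B * T = 25.5 * 9.2 = 234.6 m^2
Step 2 — Cm = 229.2 / 234.6 ≈ 0.97698 (5 s.f.)

0.97698


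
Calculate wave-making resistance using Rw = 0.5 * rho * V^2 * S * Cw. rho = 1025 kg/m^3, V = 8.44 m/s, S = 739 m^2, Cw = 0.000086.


Formula: Rw = 0.5 * rho * V^2 * S * Cw
Step 1 — V^2 = 8.44^2 = 71.2336
Step 2 — 0.5 * rho * V^2 = 0.5 * 1025 * 71.2336 = 36507.22
Step 3 — Rw = 36507.22 * 739 * 0.000086 ≈ 2320.2 N (5 s.f.)

2320.2 N


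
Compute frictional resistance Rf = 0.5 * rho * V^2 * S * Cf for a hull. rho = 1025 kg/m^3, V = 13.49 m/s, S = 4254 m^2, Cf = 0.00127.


Formula: Rf = 0.5 * rho * V^2 * S * Cf
Step 1 — V^2 = 13.49^2 = 181.9801
Step 2 — 0.5 * rho * V^2 = 0.5 * 1025 * 181.9801 = 93264.80125
Step 3 — Rf = 93264.80125 * 4254 * 0.00127 ≈ 503870 N (5 s.f.)

503870 N


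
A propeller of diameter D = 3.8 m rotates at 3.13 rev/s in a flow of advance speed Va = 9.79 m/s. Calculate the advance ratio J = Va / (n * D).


Formula: J = Va / (n * D)
Step 1 — n * D = 3.13 * 3.8 = 11.894
Step 2 — J = 9.79 / 11.894 ≈ 0.82310 (5 s.f.)

0.82310


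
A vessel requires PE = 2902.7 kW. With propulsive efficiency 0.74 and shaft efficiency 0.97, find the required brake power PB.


Formula: PB = PE / (eta_D * eta_S)
Step 1 — combined efficiency = eta_D * eta_S = 0.74 * 0.97 = 0.7178
Step 2 — PB = 2902.7 / 0.7178 ≈ 4043.9 kW (5 s.f.)

4043.9 kW


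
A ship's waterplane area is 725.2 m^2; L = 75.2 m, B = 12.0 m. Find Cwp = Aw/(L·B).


Formula: Cwp = Aw / (L * B)
Step 1 — L * B = 75.2 * 12.0 = 902.4 m^2
Step 2 — Cwp = 725.2 / 902.4 ≈ 0.80363 (5 s.f.)

0.80363


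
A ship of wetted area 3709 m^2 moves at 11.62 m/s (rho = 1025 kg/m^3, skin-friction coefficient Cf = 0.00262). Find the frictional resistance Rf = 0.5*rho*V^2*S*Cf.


Formula: Rf = 0.5 * rho * V^2 * S * Cf
Step 1 — V^2 = 11.62^2 = 135.0244
Step 2 — 0.5 * rho * V^2 = 0.5 * 1025 * 135.0244 = 69200.005
Step 3 — Rf = 69200.005 * 3709 * 0.00262 ≈ 672460 N (5 s.f.)

672460 N


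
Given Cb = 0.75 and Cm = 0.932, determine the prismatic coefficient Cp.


Formula: Cp = Cb / Cm
Substituting: Cp = 0.75 / 0.932
Result: Cp ≈ 0.80472 (5 s.f.)

0.80472


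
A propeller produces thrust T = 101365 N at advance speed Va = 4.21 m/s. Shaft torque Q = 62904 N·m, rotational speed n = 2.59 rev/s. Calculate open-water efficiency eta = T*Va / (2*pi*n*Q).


Formula: eta = T * Va / (2 * pi * n * Q)
Step 1 — numerator = T * Va = 101365 * 4.21 = 426746.65
Step 2 — 2 * pi * n = 2 * pi * 2.59 = 16.27345
Step 3 — denominator = 16.27345 * 62904 = 1023665.1
Step 4 — eta = 426746.65 / 1023665.1 ≈ 0.41688 (5 s.f.)

0.41688


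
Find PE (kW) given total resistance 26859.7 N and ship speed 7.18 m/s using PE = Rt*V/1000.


Formula: PE = Rt * V / 1000 (kW)
Step 1 — PE (W) = 26859.7 * 7.18 = 192852.646 W
Step 2 — PE (kW) = 192852.646 / 1000 ≈ 192.85 kW (5 s.f.)

192.85 kW


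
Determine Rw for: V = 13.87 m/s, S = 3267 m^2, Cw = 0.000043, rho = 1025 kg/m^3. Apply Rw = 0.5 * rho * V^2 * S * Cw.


Formula: Rw = 0.5 * rho * V^2 * S * Cw
Step 1 — V^2 = 13.87^2 = 192.3769
Step 2 — 0.5 * rho * V^2 = 0.5 * 1025 * 192.3769 = 98593.16125
Step 3 — Rw = 98593.16125 * 3267 * 0.000043 ≈ 13850 N (5 s.f.)

13850 N


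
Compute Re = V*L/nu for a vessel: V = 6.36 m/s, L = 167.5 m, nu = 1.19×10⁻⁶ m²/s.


Formula: Re = V * L / nu
Step 1 — V * L = 6.36 * 167.5 = 1065.3 m^2/s
Step 2 — Re = 1065.3 / 1.19e-6 = 8.95e+08

8.95e+08


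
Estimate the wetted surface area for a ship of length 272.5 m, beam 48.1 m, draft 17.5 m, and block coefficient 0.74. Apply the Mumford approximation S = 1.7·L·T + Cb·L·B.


Formula: S = 1.7*L*T + V/T with V = Cb*L*B*T, i.e. S = L * (1.7*T + Cb*B)
Step 1 — 1.7*T = 1.7 * 17.5 = 29.75 m
Step 2 — Cb*B = 0.74 * 48.1 = 35.594 m
Step 3 — 1.7*T + Cb*B = 29.75 + 35.594 = 65.344 m
Step 4 — S = 272.5 * 65.344 ≈ 17806 m^2 (5 s.f.)

17806 m^2


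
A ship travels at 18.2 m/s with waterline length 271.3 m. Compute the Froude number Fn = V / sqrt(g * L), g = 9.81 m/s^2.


Formula: Fn = V / sqrt(g * L)
Step 1 — g * L = 9.81 * 271.3 = 2661.453
Step 2 — sqrt(g * L) = sqrt(2661.453) = 51.589272
Step 3 — Fn = 18.2 / 51.589272 ≈ 0.35279 (5 s.f.)

0.35279


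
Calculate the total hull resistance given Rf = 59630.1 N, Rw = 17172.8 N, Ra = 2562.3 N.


Formula: Rt = Rf + Rw + Ra
Substituting: Rt = 59630.1 + 17172.8 + 2562.3
Result: Rt = 79365.2 N

79365.2 N


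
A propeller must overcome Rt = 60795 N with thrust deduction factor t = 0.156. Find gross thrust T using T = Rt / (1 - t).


Formula: T = Rt / (1 - t)
Step 1 — (1 - t) = 1 - 0.156 = 0.844
Step 2 — T = 60795 / 0.844 ≈ 72032 N (5 s.f.)

72032 N


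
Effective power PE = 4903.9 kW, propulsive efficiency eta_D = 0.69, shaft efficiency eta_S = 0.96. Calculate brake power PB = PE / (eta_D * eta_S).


Formula: PB = PE / (eta_D * eta_S)
Step 1 — combined efficiency = eta_D * eta_S = 0.69 * 0.96 = 0.6624
Step 2 — PB = 4903.9 / 0.6624 ≈ 7403.2 kW (5 s.f.)

7403.2 kW


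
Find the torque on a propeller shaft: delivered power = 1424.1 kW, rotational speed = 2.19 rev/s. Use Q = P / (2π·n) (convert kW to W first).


Formula: Q = P_W / (2 * pi * n)
Step 1 — P_W = 1424.1 kW * 1000 = 1424100.0 W
Step 2 — 2 * pi * n = 2 * pi * 2.19 = 13.760176
Step 3 — Q = 1424100.0 / 13.760176 ≈ 103490 N·m (5 s.f.)

103490 N·m


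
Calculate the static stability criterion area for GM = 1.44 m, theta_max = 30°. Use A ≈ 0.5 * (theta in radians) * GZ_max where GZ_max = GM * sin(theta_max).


Formula: GZ_max = GM * sin(theta); Area = 0.5 * theta_rad * GZ_max
Step 1 — GZ_max = 1.44 * sin(30°) = 1.44 * 0.5 = 0.72 m
Step 2 — theta_rad = 30 * pi/180 = 0.523599 rad
Step 3 — Area = 0.5 * 0.523599 * 0.72 ≈ 0.18850 m·rad (5 s.f.)

0.18850 m·rad


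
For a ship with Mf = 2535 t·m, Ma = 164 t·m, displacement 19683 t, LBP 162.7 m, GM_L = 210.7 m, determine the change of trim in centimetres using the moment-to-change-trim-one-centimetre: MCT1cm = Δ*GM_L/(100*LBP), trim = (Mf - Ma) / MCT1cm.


Formula: net trimming moment = Mf - Ma; MCT1cm = Δ*GM_L/(100*LBP); trim = net moment / MCT1cm
Step 1 — net trimming moment = 2535 - 164 = 2371 t·m
Step 2 — MCT1cm = 19683 * 210.7 / (100 * 162.7) = 254.8991 t·m/cm
Step 3 — trim = 2371 / 254.8991 ≈ 9.3017 cm (5 s.f.)

9.3017 cm


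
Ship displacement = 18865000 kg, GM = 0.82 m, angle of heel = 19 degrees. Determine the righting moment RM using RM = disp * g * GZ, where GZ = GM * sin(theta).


Formula: GZ = GM * sin(theta); RM = disp * g * GZ
Step 1 — GZ = 0.82 * sin(19°) = 0.82 * 0.325568 = 0.266966 m
Step 2 — RM = 18865000 * 9.81 * 0.266966 ≈ 49406000 N·m (5 s.f.)

49406000 N·m


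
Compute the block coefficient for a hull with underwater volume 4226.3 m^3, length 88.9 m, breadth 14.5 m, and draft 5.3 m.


Formula: Cb = V / (L * B * T)
Step 1 — L * B * T = 88.9 * 14.5 * 5.3 = 6831.965 m^3
Step 2 — Cb = 4226.3 / 6831.965 ≈ 0.61861 (5 s.f.)

0.61861


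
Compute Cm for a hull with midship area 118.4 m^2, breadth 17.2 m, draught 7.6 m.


Formula: Cm = Am / (B * T)
Step 1 — B * T = 17.2 * 7.6 = 130.72 m^2
Step 2 — Cm = 118.4 / 130.72 ≈ 0.90575 (5 s.f.)

0.90575


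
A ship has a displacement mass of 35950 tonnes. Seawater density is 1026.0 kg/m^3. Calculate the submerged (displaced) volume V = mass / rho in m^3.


Formula: V = mass / rho
Step 1 — convert tonnes to kg: 35950 t * 1000 = 35950000 kg
Step 2 — V = 35950000 / 1026.0 ≈ 35039 m^3 (5 s.f.)

35039 m^3


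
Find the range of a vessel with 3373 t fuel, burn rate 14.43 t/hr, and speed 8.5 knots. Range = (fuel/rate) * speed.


Formula: endurance = fuel / rate; range = endurance * speed
Step 1 — endurance = 3373 / 14.43 = 233.7491 hours
Step 2 — range = 233.7491 * 8.5 ≈ 1986.9 nautical miles (5 s.f.)

1986.9 NM


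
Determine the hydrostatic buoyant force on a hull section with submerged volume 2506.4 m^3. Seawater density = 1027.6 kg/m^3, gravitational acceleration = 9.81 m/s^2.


Formula: Fb = rho * g * V
Substituting: Fb = 1027.6 * 9.81 * 2506.4
Intermediate: 1027.6 * 9.81 = 10080.756
Result: Fb = 10080.756 * 2506.4 ≈ 25266000 N (5 s.f.)

25266000 N


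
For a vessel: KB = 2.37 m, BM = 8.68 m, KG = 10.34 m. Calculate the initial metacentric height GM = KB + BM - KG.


Formula: GM = KB + BM - KG
Step 1 — KM = KB + BM = 2.37 + 8.68 = 11.05 m
Step 2 — GM = KM - KG = 11.05 - 10.34 = 0.71 m

0.71 m


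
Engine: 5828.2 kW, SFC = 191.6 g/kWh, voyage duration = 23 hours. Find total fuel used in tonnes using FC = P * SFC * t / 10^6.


Formula: FC (tonnes) = P * SFC * t / 1,000,000
Step 1 — P * SFC * t = 5828.2 * 191.6 * 23 = 25683711.76 g
Step 2 — FC (tonnes) = 25683711.76 / 1,000,000 ≈ 25.684 tonnes (5 s.f.)

25.684 tonnes


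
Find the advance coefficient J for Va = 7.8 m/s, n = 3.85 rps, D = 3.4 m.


Formula: J = Va / (n * D)
Step 1 — n * D = 3.85 * 3.4 = 13.09
Step 2 — J = 7.8 / 13.09 ≈ 0.59587 (5 s.f.)

0.59587


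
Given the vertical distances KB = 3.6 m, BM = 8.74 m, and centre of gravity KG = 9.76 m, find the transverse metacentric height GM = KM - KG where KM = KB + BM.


Formula: GM = KB + BM - KG
Step 1 — KM = KB + BM = 3.6 + 8.74 = 12.34 m
Step 2 — GM = KM - KG = 12.34 - 9.76 = 2.58 m

2.58 m


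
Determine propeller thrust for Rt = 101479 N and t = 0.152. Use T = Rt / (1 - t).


Formula: T = Rt / (1 - t)
Step 1 — (1 - t) = 1 - 0.152 = 0.848
Step 2 — T = 101479 / 0.848 ≈ 119670 N (5 s.f.)

119670 N


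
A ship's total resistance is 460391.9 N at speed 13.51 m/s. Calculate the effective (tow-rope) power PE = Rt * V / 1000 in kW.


Formula: PE = Rt * V / 1000 (kW)
Step 1 — PE (W) = 460391.9 * 13.51 = 6219894.569 W
Step 2 — PE (kW) = 6219894.569 / 1000 ≈ 6219.9 kW (5 s.f.)

6219.9 kW


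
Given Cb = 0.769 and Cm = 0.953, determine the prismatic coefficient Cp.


Formula: Cp = Cb / Cm
Substituting: Cp = 0.769 / 0.953
Result: Cp ≈ 0.80693 (5 s.f.)

0.80693


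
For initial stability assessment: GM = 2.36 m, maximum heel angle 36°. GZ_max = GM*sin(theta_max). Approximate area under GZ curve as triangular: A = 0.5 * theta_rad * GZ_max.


Formula: GZ_max = GM * sin(theta); Area = 0.5 * theta_rad * GZ_max
Step 1 — GZ_max = 2.36 * sin(36°) = 2.36 * 0.587785 = 1.387173 m
Step 2 — theta_rad = 36 * pi/180 = 0.628319 rad
Step 3 — Area = 0.5 * 0.628319 * 1.387173 ≈ 0.43579 m·rad (5 s.f.)

0.43579 m·rad


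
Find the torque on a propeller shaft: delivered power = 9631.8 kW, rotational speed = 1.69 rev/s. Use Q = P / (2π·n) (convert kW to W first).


Formula: Q = P_W / (2 * pi * n)
Step 1 — P_W = 9631.8 kW * 1000 = 9631800.0 W
Step 2 — 2 * pi * n = 2 * pi * 1.69 = 10.618583
Step 3 — Q = 9631800.0 / 10.618583 ≈ 907070 N·m (5 s.f.)

907070 N·m


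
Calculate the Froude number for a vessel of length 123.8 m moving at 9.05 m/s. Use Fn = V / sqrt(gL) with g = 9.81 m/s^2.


Formula: Fn = V / sqrt(g * L)
Step 1 — g * L = 9.81 * 123.8 = 1214.478
Step 2 — sqrt(g * L) = sqrt(1214.478) = 34.849362
Step 3 — Fn = 9.05 / 34.849362 ≈ 0.25969 (5 s.f.)

0.25969


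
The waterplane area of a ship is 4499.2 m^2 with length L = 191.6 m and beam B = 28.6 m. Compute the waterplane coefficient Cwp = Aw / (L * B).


Formula: Cwp = Aw / (L * B)
Step 1 — L * B = 191.6 * 28.6 = 5479.76 m^2
Step 2 — Cwp = 4499.2 / 5479.76 ≈ 0.82106 (5 s.f.)

0.82106


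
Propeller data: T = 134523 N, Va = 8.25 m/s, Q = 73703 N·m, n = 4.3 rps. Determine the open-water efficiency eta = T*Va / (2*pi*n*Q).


Formula: eta = T * Va / (2 * pi * n * Q)
Step 1 — numerator = T * Va = 134523 * 8.25 = 1109814.75
Step 2 — 2 * pi * n = 2 * pi * 4.3 = 27.017697
Step 3 — denominator = 27.017697 * 73703 = 1991285.32
Step 4 — eta = 1109814.75 / 1991285.32 ≈ 0.55734 (5 s.f.)

0.55734


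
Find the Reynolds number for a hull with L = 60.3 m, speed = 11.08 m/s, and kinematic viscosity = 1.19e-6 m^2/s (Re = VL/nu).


Formula: Re = V * L / nu
Step 1 — V * L = 11.08 * 60.3 = 668.124 m^2/s
Step 2 — Re = 668.124 / 1.19e-6 = 5.61e+08

5.61e+08


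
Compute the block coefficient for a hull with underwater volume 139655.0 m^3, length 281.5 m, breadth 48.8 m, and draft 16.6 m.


Formula: Cb = V / (L * B * T)
Step 1 — L * B * T = 281.5 * 48.8 * 16.6 = 228037.52 m^3
Step 2 — Cb = 139655.0 / 228037.52 ≈ 0.61242 (5 s.f.)

0.61242


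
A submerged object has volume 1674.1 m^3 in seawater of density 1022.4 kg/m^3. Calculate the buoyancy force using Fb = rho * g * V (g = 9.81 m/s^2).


Formula: Fb = rho * g * V
Substituting: Fb = 1022.4 * 9.81 * 1674.1
Intermediate: 1022.4 * 9.81 = 10029.744
Result: Fb = 10029.744 * 1674.1 ≈ 16791000 N (5 s.f.)

16791000 N


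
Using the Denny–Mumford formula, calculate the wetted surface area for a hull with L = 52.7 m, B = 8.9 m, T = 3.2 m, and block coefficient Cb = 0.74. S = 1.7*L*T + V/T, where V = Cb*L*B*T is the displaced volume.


Formula: S = 1.7*L*T + V/T with V = Cb*L*B*T, i.e. S = L * (1.7*T + Cb*B)
Step 1 — 1.7*T = 1.7 * 3.2 = 5.44 m
Step 2 — Cb*B = 0.74 * 8.9 = 6.586 m
Step 3 — 1.7*T + Cb*B = 5.44 + 6.586 = 12.026 m
Step 4 — S = 52.7 * 12.026 ≈ 633.77 m^2 (5 s.f.)

633.77 m^2


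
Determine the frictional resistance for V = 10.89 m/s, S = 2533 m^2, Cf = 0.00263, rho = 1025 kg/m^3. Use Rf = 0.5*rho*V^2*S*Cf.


Formula: Rf = 0.5 * rho * V^2 * S * Cf
Step 1 — V^2 = 10.89^2 = 118.5921
Step 2 — 0.5 * rho * V^2 = 0.5 * 1025 * 118.5921 = 60778.45125
Step 3 — Rf = 60778.45125 * 2533 * 0.00263 ≈ 404890 N (5 s.f.)

404890 N


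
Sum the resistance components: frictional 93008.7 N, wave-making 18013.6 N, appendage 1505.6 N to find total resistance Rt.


Formula: Rt = Rf + Rw + Ra
Substituting: Rt = 93008.7 + 18013.6 + 1505.6
Result: Rt = 112527.9 N

112527.9 N


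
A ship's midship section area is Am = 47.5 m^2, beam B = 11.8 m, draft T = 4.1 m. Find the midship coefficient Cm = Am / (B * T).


Formula: Cm = Am / (B * T)
Step 1 — B * T = 11.8 * 4.1 = 48.38 m^2
Step 2 — Cm = 47.5 / 48.38 ≈ 0.98181 (5 s.f.)

0.98181


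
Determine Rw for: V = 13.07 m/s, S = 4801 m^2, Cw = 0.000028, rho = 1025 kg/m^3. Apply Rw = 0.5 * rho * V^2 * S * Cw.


Formula: Rw = 0.5 * rho * V^2 * S * Cw
Step 1 — V^2 = 13.07^2 = 170.8249
Step 2 — 0.5 * rho * V^2 = 0.5 * 1025 * 170.8249 = 87547.76125
Step 3 — Rw = 87547.76125 * 4801 * 0.000028 ≈ 11769 N (5 s.f.)

11769 N


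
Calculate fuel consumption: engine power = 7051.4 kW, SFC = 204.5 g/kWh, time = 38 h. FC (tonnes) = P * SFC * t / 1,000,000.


Formula: FC (tonnes) = P * SFC * t / 1,000,000
Step 1 — P * SFC * t = 7051.4 * 204.5 * 38 = 54796429.4 g
Step 2 — FC (tonnes) = 54796429.4 / 1,000,000 ≈ 54.796 tonnes (5 s.f.)

54.796 tonnes


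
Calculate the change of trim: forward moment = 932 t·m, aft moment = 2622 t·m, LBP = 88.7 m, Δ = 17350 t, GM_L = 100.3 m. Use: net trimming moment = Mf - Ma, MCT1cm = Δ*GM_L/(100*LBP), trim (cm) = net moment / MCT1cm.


Formula: net trimming moment = Mf - Ma; MCT1cm = Δ*GM_L/(100*LBP); trim = net moment / MCT1cm
Step 1 — net trimming moment = 932 - 2622 = -1690 t·m
Step 2 — MCT1cm = 17350 * 100.3 / (100 * 88.7) = 196.19 t·m/cm
Step 3 — trim = -1690 / 196.19 ≈ -8.6141 cm (5 s.f.)

-8.6141 cm


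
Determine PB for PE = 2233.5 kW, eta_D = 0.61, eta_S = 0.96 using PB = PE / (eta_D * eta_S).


Formula: PB = PE / (eta_D * eta_S)
Step 1 — combined efficiency = eta_D * eta_S = 0.61 * 0.96 = 0.5856
Step 2 — PB = 2233.5 / 0.5856 ≈ 3814.0 kW (5 s.f.)

3814.0 kW


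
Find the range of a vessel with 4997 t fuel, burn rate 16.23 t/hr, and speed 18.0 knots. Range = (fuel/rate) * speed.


Formula: endurance = fuel / rate; range = endurance * speed
Step 1 — endurance = 4997 / 16.23 = 307.8866 hours
Step 2 — range = 307.8866 * 18.0 ≈ 5542.0 nautical miles (5 s.f.)

5542.0 NM


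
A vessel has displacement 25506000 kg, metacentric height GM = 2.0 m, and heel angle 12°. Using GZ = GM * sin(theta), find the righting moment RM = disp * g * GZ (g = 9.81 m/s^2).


Formula: GZ = GM * sin(theta); RM = disp * g * GZ
Step 1 — GZ = 2.0 * sin(12°) = 2.0 * 0.207912 = 0.415824 m
Step 2 — RM = 25506000 * 9.81 * 0.415824 ≈ 104040000 N·m (5 s.f.)

104040000 N·m


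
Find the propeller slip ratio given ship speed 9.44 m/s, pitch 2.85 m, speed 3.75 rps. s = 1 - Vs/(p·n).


Formula: s = 1 - Vs / (p * n)
Step 1 — p * n = 2.85 * 3.75 = 10.6875
Step 2 — Vs / (p*n) = 9.44 / 10.6875 = 0.883275 (6 d.p.)
Step 3 — s = 1 - 0.883275 = 0.116725

0.116725


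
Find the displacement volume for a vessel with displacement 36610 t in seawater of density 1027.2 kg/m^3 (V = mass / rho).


Formula: V = mass / rho
Step 1 — convert tonnes to kg: 36610 t * 1000 = 36610000 kg
Step 2 — V = 36610000 / 1027.2 ≈ 35641 m^3 (5 s.f.)

35641 m^3


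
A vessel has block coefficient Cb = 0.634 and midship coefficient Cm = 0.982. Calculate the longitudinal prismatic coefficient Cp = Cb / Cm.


Formula: Cp = Cb / Cm
Substituting: Cp = 0.634 / 0.982
Result: Cp ≈ 0.64562 (5 s.f.)

0.64562


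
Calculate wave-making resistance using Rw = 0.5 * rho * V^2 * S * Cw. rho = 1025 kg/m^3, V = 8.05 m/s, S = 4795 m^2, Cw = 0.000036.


Formula: Rw = 0.5 * rho * V^2 * S * Cw
Step 1 — V^2 = 8.05^2 = 64.8025
Step 2 — 0.5 * rho * V^2 = 0.5 * 1025 * 64.8025 = 33211.28125
Step 3 — Rw = 33211.28125 * 4795 * 0.000036 ≈ 5732.9 N (5 s.f.)

5732.9 N


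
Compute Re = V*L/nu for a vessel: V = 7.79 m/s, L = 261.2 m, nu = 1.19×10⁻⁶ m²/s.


Formula: Re = V * L / nu
Step 1 — V * L = 7.79 * 261.2 = 2034.748 m^2/s
Step 2 — Re = 2034.748 / 1.19e-6 = 1.71e+09

1.71e+09


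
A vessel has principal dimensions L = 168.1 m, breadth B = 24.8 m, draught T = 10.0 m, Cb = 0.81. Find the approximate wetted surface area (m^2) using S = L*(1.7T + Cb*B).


Formula: S = 1.7*L*T + V/T with V = Cb*L*B*T, i.e. S = L * (1.7*T + Cb*B)
Step 1 — 1.7*T = 1.7 * 10.0 = 17.0 m
Step 2 — Cb*B = 0.81 * 24.8 = 20.088 m
Step 3 — 1.7*T + Cb*B = 17.0 + 20.088 = 37.088 m
Step 4 — S = 168.1 * 37.088 ≈ 6234.5 m^2 (5 s.f.)

6234.5 m^2


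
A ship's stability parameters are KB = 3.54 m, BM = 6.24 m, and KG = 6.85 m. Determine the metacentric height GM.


Formula: GM = KB + BM - KG
Step 1 — KM = KB + BM = 3.54 + 6.24 = 9.78 m
Step 2 — GM = KM - KG = 9.78 - 6.85 = 2.93 m

2.93 m


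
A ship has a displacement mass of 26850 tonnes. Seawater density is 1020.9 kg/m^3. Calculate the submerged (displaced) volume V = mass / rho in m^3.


Formula: V = mass / rho
Step 1 — convert tonnes to kg: 26850 t * 1000 = 26850000 kg
Step 2 — V = 26850000 / 1020.9 ≈ 26300 m^3 (5 s.f.)

26300 m^3


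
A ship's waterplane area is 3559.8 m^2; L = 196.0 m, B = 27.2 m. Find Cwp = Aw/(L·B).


Formula: Cwp = Aw / (L * B)
Step 1 — L * B = 196.0 * 27.2 = 5331.2 m^2
Step 2 — Cwp = 3559.8 / 5331.2 ≈ 0.66773 (5 s.f.)

0.66773


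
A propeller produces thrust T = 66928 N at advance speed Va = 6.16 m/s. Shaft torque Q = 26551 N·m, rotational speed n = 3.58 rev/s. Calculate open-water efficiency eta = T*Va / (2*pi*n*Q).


Formula: eta = T * Va / (2 * pi * n * Q)
Step 1 — numerator = T * Va = 66928 * 6.16 = 412276.48
Step 2 — 2 * pi * n = 2 * pi * 3.58 = 22.493803
Step 3 — denominator = 22.493803 * 26551 = 597232.96
Step 4 — eta = 412276.48 / 597232.96 ≈ 0.69031 (5 s.f.)

0.69031


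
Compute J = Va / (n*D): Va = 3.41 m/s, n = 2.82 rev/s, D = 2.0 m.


Formula: J = Va / (n * D)
Step 1 — n * D = 2.82 * 2.0 = 5.64
Step 2 — J = 3.41 / 5.64 ≈ 0.60461 (5 s.f.)

0.60461


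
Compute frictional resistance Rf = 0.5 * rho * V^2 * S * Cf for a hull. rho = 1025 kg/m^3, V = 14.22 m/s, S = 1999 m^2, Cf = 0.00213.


Formula: Rf = 0.5 * rho * V^2 * S * Cf
Step 1 — V^2 = 14.22^2 = 202.2084
Step 2 — 0.5 * rho * V^2 = 0.5 * 1025 * 202.2084 = 103631.805
Step 3 — Rf = 103631.805 * 1999 * 0.00213 ≈ 441250 N (5 s.f.)

441250 N


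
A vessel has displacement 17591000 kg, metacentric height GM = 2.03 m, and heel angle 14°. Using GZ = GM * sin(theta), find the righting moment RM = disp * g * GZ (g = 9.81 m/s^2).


Formula: GZ = GM * sin(theta); RM = disp * g * GZ
Step 1 — GZ = 2.03 * sin(14°) = 2.03 * 0.241922 = 0.491102 m
Step 2 — RM = 17591000 * 9.81 * 0.491102 ≈ 84748000 N·m (5 s.f.)

84748000 N·m
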